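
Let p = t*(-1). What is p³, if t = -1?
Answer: 1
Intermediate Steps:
p = 1 (p = -1*(-1) = 1)
p³ = 1³ = 1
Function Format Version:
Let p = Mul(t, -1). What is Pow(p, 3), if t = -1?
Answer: 1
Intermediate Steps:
p = 1 (p = Mul(-1, -1) = 1)
Pow(p, 3) = Pow(1, 3) = 1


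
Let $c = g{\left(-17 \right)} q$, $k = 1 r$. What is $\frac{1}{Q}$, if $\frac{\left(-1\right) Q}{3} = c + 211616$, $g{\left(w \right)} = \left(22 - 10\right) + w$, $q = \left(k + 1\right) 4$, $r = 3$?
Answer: $- \frac{1}{634608} \approx -1.5758 \cdot 10^{-6}$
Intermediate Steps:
$k = 3$ ($k = 1 \cdot 3 = 3$)
$q = 16$ ($q = \left(3 + 1\right) 4 = 4 \cdot 4 = 16$)
$g{\left(w \right)} = 12 + w$
$c = -80$ ($c = \left(12 - 17\right) 16 = \left(-5\right) 16 = -80$)
$Q = -634608$ ($Q = - 3 \left(-80 + 211616\right) = \left(-3\right) 211536 = -634608$)
$\frac{1}{Q} = \frac{1}{-634608} = - \frac{1}{634608}$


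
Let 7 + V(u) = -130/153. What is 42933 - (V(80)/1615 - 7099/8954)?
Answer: 94990539232949/2212488630 ≈ 42934.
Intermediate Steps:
V(u) = -1201/153 (V(u) = -7 - 130/153 = -1201/153)
42933 - (V(80)/1615 - 7099/8954) = 42933 - (-1201/153/1615 - 7099/8954) = 42933 - (-1201/153*1/1615 - 7099*1/8954) = 42933 - (-1201/247095 - 7099/8954) = 42933 - 1*(-1764881159/2212488630) = 42933 + 1764881159/2212488630 = 94990539232949/2212488630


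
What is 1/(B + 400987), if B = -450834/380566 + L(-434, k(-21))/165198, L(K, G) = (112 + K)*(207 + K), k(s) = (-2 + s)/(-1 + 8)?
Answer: 15717185517/6302375403959297 ≈ 2.4938e-6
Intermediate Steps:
k(s) = -2/7 + s/7 (k(s) = (-2 + s)/7 = (-2 + s)*(⅐) = -2/7 + s/7)
B = -11664945982/15717185517 (B = -450834/380566 + (23184 + (-434)² + 319*(-434))/165198 = -450834*1/380566 + (23184 + 188356 - 138446)*(1/165198) = -225417/190283 + 73094*(1/165198) = -225417/190283 + 36547/82599 = -11664945982/15717185517 ≈ -0.74218)
1/(B + 400987) = 1/(-11664945982/15717185517 + 400987) = 1/(6302375403959297/15717185517) = 15717185517/6302375403959297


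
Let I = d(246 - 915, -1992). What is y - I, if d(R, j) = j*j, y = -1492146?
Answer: -5460210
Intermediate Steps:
d(R, j) = j**2
I = 3968064 (I = (-1992)**2 = 3968064)
y - I = -1492146 - 1*3968064 = -1492146 - 3968064 = -5460210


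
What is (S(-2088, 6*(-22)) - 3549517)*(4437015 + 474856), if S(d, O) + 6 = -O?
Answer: -17434150720561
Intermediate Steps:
S(d, O) = -6 - O
(S(-2088, 6*(-22)) - 3549517)*(4437015 + 474856) = ((-6 - 6*(-22)) - 3549517)*(4437015 + 474856) = ((-6 - 1*(-132)) - 3549517)*4911871 = ((-6 + 132) - 3549517)*4911871 = (126 - 3549517)*4911871 = -3549391*4911871 = -17434150720561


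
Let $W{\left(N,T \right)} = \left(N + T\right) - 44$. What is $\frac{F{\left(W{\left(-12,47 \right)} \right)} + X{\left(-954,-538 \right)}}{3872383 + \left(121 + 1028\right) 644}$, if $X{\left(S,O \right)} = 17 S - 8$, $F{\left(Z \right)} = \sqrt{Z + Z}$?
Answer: $- \frac{16226}{4612339} + \frac{3 i \sqrt{2}}{4612339} \approx -0.003518 + 9.1985 \cdot 10^{-7} i$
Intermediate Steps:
$W{\left(N,T \right)} = -44 + N + T$
$F{\left(Z \right)} = \sqrt{2} \sqrt{Z}$ ($F{\left(Z \right)} = \sqrt{2 Z} = \sqrt{2} \sqrt{Z}$)
$X{\left(S,O \right)} = -8 + 17 S$
$\frac{F{\left(W{\left(-12,47 \right)} \right)} + X{\left(-954,-538 \right)}}{3872383 + \left(121 + 1028\right) 644} = \frac{\sqrt{2} \sqrt{-44 - 12 + 47} + \left(-8 + 17 \left(-954\right)\right)}{3872383 + \left(121 + 1028\right) 644} = \frac{\sqrt{2} \sqrt{-9} - 16226}{3872383 + 1149 \cdot 644} = \frac{\sqrt{2} \cdot 3 i - 16226}{3872383 + 739956} = \frac{3 i \sqrt{2} - 16226}{4612339} = \left(-16226 + 3 i \sqrt{2}\right) \frac{1}{4612339} = - \frac{16226}{4612339} + \frac{3 i \sqrt{2}}{4612339}$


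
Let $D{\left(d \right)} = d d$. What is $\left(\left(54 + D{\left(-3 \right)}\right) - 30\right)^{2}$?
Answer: $1089$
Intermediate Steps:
$D{\left(d \right)} = d^{2}$
$\left(\left(54 + D{\left(-3 \right)}\right) - 30\right)^{2} = \left(\left(54 + \left(-3\right)^{2}\right) - 30\right)^{2} = \left(\left(54 + 9\right) - 30\right)^{2} = \left(63 - 30\right)^{2} = 33^{2} = 1089$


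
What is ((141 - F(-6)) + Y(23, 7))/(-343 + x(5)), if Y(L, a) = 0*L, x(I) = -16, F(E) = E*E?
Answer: -105/359 ≈ -0.29248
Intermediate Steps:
F(E) = E²
Y(L, a) = 0
((141 - F(-6)) + Y(23, 7))/(-343 + x(5)) = ((141 - 1*(-6)²) + 0)/(-343 - 16) = ((141 - 1*36) + 0)/(-359) = ((141 - 36) + 0)*(-1/359) = (105 + 0)*(-1/359) = 105*(-1/359) = -105/359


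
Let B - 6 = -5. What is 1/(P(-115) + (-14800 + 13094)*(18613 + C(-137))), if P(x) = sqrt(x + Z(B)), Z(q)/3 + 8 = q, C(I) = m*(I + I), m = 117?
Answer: 11468585/263056883804518 - I*sqrt(34)/263056883804518 ≈ 4.3597e-8 - 2.2166e-14*I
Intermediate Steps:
C(I) = 234*I (C(I) = 117*(I + I) = 117*(2*I) = 234*I)
B = 1 (B = 6 - 5 = 1)
Z(q) = -24 + 3*q
P(x) = sqrt(-21 + x) (P(x) = sqrt(x + (-24 + 3*1)) = sqrt(x + (-24 + 3)) = sqrt(x - 21) = sqrt(-21 + x))
1/(P(-115) + (-14800 + 13094)*(18613 + C(-137))) = 1/(sqrt(-21 - 115) + (-14800 + 13094)*(18613 + 234*(-137))) = 1/(sqrt(-136) - 1706*(18613 - 32058)) = 1/(2*I*sqrt(34) - 1706*(-13445)) = 1/(2*I*sqrt(34) + 22937170) = 1/(22937170 + 2*I*sqrt(34))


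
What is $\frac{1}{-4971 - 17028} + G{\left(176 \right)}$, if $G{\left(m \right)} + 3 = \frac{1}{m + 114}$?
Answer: $- \frac{19117421}{6379710} \approx -2.9966$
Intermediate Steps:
$G{\left(m \right)} = -3 + \frac{1}{114 + m}$ ($G{\left(m \right)} = -3 + \frac{1}{m + 114} = -3 + \frac{1}{114 + m}$)
$\frac{1}{-4971 - 17028} + G{\left(176 \right)} = \frac{1}{-4971 - 17028} + \frac{-341 - 528}{114 + 176} = \frac{1}{-21999} + \frac{-341 - 528}{290} = - \frac{1}{21999} + \frac{1}{290} \left(-869\right) = - \frac{1}{21999} - \frac{869}{290} = - \frac{19117421}{6379710}$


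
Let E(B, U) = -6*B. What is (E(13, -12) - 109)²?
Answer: 34969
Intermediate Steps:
(E(13, -12) - 109)² = (-6*13 - 109)² = (-78 - 109)² = (-187)² = 34969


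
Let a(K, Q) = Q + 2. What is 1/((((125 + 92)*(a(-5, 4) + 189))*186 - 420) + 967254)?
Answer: 1/8837424 ≈ 1.1316e-7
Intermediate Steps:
a(K, Q) = 2 + Q
1/((((125 + 92)*(a(-5, 4) + 189))*186 - 420) + 967254) = 1/((((125 + 92)*((2 + 4) + 189))*186 - 420) + 967254) = 1/(((217*(6 + 189))*186 - 420) + 967254) = 1/(((217*195)*186 - 420) + 967254) = 1/((42315*186 - 420) + 967254) = 1/((7870590 - 420) + 967254) = 1/(7870170 + 967254) = 1/8837424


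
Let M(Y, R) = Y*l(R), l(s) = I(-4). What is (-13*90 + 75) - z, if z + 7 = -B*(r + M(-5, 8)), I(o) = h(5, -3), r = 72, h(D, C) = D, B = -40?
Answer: -2968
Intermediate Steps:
I(o) = 5
l(s) = 5
M(Y, R) = 5*Y (M(Y, R) = Y*5 = 5*Y)
z = 1873 (z = -7 - (-40)*(72 + 5*(-5)) = -7 - (-40)*(72 - 25) = -7 - (-40)*47 = -7 - 1*(-1880) = -7 + 1880 = 1873)
(-13*90 + 75) - z = (-13*90 + 75) - 1*1873 = (-1170 + 75) - 1873 = -1095 - 1873 = -2968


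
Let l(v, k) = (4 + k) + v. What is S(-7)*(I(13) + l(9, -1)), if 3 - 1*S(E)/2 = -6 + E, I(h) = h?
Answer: 800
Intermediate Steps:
l(v, k) = 4 + k + v
S(E) = 18 - 2*E (S(E) = 6 - 2*(-6 + E) = 6 + (12 - 2*E) = 18 - 2*E)
S(-7)*(I(13) + l(9, -1)) = (18 - 2*(-7))*(13 + (4 - 1 + 9)) = (18 + 14)*(13 + 12) = 32*25 = 800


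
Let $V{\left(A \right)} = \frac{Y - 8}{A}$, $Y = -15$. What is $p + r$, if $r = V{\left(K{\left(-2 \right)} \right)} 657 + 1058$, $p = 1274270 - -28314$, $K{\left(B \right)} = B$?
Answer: $\frac{2622395}{2} \approx 1.3112 \cdot 10^{6}$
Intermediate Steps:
$p = 1302584$ ($p = 1274270 + 28314 = 1302584$)
$V{\left(A \right)} = - \frac{23}{A}$ ($V{\left(A \right)} = \frac{-15 - 8}{A} = - \frac{23}{A}$)
$r = \frac{17227}{2}$ ($r = - \frac{23}{-2} \cdot 657 + 1058 = \left(-23\right) \left(- \frac{1}{2}\right) 657 + 1058 = \frac{23}{2} \cdot 657 + 1058 = \frac{15111}{2} + 1058 = \frac{17227}{2} \approx 8613.5$)
$p + r = 1302584 + \frac{17227}{2} = \frac{2622395}{2}$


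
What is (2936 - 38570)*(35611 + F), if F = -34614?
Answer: -35527098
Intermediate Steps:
(2936 - 38570)*(35611 + F) = (2936 - 38570)*(35611 - 34614) = -35634*997 = -35527098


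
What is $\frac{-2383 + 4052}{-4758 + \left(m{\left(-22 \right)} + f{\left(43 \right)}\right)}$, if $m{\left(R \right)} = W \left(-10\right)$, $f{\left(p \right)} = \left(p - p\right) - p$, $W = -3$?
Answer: $- \frac{1669}{4771} \approx -0.34982$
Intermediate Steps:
$f{\left(p \right)} = - p$ ($f{\left(p \right)} = 0 - p = - p$)
$m{\left(R \right)} = 30$ ($m{\left(R \right)} = \left(-3\right) \left(-10\right) = 30$)
$\frac{-2383 + 4052}{-4758 + \left(m{\left(-22 \right)} + f{\left(43 \right)}\right)} = \frac{-2383 + 4052}{-4758 + \left(30 - 43\right)} = \frac{1669}{-4758 + \left(30 - 43\right)} = \frac{1669}{-4758 - 13} = \frac{1669}{-4771} = 1669 \left(- \frac{1}{4771}\right) = - \frac{1669}{4771}$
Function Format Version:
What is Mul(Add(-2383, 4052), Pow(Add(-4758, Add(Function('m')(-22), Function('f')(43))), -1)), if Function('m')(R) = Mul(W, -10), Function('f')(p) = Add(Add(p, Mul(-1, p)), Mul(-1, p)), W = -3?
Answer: Rational(-1669, 4771) ≈ -0.34982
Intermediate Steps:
Function('f')(p) = Mul(-1, p) (Function('f')(p) = Add(0, Mul(-1, p)) = Mul(-1, p))
Function('m')(R) = 30 (Function('m')(R) = Mul(-3, -10) = 30)
Mul(Add(-2383, 4052), Pow(Add(-4758, Add(Function('m')(-22), Function('f')(43))), -1)) = Mul(Add(-2383, 4052), Pow(Add(-4758, Add(30, Mul(-1, 43))), -1)) = Mul(1669, Pow(Add(-4758, Add(30, -43)), -1)) = Mul(1669, Pow(Add(-4758, -13), -1)) = Mul(1669, Pow(-4771, -1)) = Mul(1669, Rational(-1, 4771)) = Rational(-1669, 4771)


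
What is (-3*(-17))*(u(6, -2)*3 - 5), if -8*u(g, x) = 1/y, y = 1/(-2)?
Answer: -867/4 ≈ -216.75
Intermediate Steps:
y = -½ ≈ -0.50000
u(g, x) = ¼ (u(g, x) = -1/(8*(-½)) = -⅛*(-2) = ¼)
(-3*(-17))*(u(6, -2)*3 - 5) = (-3*(-17))*((¼)*3 - 5) = 51*(¾ - 5) = 51*(-17/4) = -867/4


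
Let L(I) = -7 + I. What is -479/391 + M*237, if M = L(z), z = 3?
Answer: -371147/391 ≈ -949.22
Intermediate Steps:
M = -4 (M = -7 + 3 = -4)
-479/391 + M*237 = -479/391 - 4*237 = -479*1/391 - 948 = -479/391 - 948 = -371147/391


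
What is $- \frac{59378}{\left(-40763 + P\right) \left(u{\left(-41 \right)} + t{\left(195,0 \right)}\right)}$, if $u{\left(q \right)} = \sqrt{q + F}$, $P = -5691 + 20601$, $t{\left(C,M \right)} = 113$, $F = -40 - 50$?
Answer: $\frac{3354857}{166751850} - \frac{29689 i \sqrt{131}}{166751850} \approx 0.020119 - 0.0020378 i$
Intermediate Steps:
$F = -90$
$P = 14910$
$u{\left(q \right)} = \sqrt{-90 + q}$ ($u{\left(q \right)} = \sqrt{q - 90} = \sqrt{-90 + q}$)
$- \frac{59378}{\left(-40763 + P\right) \left(u{\left(-41 \right)} + t{\left(195,0 \right)}\right)} = - \frac{59378}{\left(-40763 + 14910\right) \left(\sqrt{-90 - 41} + 113\right)} = - \frac{59378}{\left(-25853\right) \left(\sqrt{-131} + 113\right)} = - \frac{59378}{\left(-25853\right) \left(i \sqrt{131} + 113\right)} = - \frac{59378}{\left(-25853\right) \left(113 + i \sqrt{131}\right)} = - \frac{59378}{-2921389 - 25853 i \sqrt{131}}$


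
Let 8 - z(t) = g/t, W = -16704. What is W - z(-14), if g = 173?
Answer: -234141/14 ≈ -16724.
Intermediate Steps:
z(t) = 8 - 173/t
W - z(-14) = -16704 - (8 - 173/(-14)) = -16704 - (8 - 173*(-1/14)) = -16704 - (8 + 173/14) = -16704 - 1*285/14 = -16704 - 285/14 = -234141/14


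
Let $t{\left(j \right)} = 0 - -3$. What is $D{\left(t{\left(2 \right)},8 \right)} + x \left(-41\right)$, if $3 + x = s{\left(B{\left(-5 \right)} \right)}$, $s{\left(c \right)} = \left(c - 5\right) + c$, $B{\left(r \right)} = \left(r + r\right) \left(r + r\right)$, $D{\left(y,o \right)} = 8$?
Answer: $-7864$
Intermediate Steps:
$t{\left(j \right)} = 3$ ($t{\left(j \right)} = 0 + 3 = 3$)
$B{\left(r \right)} = 4 r^{2}$ ($B{\left(r \right)} = 2 r 2 r = 4 r^{2}$)
$s{\left(c \right)} = -5 + 2 c$ ($s{\left(c \right)} = \left(-5 + c\right) + c = -5 + 2 c$)
$x = 192$ ($x = -3 - \left(5 - 2 \cdot 4 \left(-5\right)^{2}\right) = -3 - \left(5 - 2 \cdot 4 \cdot 25\right) = -3 + \left(-5 + 2 \cdot 100\right) = -3 + \left(-5 + 200\right) = -3 + 195 = 192$)
$D{\left(t{\left(2 \right)},8 \right)} + x \left(-41\right) = 8 + 192 \left(-41\right) = 8 - 7872 = -7864$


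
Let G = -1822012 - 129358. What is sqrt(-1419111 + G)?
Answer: I*sqrt(3370481) ≈ 1835.9*I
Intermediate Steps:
G = -1951370
sqrt(-1419111 + G) = sqrt(-1419111 - 1951370) = sqrt(-3370481) = I*sqrt(3370481)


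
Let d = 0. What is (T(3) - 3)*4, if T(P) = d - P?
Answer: -24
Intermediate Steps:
T(P) = -P (T(P) = 0 - P = -P)
(T(3) - 3)*4 = (-1*3 - 3)*4 = (-3 - 3)*4 = -6*4 = -24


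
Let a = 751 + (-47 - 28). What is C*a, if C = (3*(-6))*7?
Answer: -85176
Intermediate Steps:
C = -126 (C = -18*7 = -126)
a = 676 (a = 751 - 75 = 676)
C*a = -126*676 = -85176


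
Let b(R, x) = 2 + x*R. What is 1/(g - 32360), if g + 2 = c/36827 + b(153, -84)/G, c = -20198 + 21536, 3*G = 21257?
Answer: -782831539/25335385504102 ≈ -3.0899e-5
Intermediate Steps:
b(R, x) = 2 + R*x
G = 21257/3 (G = (1/3)*21257 = 21257/3 ≈ 7085.7)
c = 1338
g = -2956902062/782831539 (g = -2 + (1338/36827 + (2 + 153*(-84))/(21257/3)) = -2 + (1338*(1/36827) + (2 - 12852)*(3/21257)) = -2 + (1338/36827 - 12850*3/21257) = -2 + (1338/36827 - 38550/21257) = -2 - 1391238984/782831539 = -2956902062/782831539 ≈ -3.7772)
1/(g - 32360) = 1/(-2956902062/782831539 - 32360) = 1/(-25335385504102/782831539) = -782831539/25335385504102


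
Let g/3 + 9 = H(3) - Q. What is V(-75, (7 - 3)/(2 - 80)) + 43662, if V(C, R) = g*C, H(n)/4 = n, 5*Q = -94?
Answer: 38757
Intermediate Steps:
Q = -94/5 (Q = (⅕)*(-94) = -94/5 ≈ -18.800)
H(n) = 4*n
g = 327/5 (g = -27 + 3*(4*3 - 1*(-94/5)) = -27 + 3*(12 + 94/5) = -27 + 3*(154/5) = -27 + 462/5 = 327/5 ≈ 65.400)
V(C, R) = 327*C/5
V(-75, (7 - 3)/(2 - 80)) + 43662 = (327/5)*(-75) + 43662 = -4905 + 43662 = 38757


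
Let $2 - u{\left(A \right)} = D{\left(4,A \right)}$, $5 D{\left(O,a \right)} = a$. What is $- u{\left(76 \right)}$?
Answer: $\frac{66}{5} \approx 13.2$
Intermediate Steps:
$D{\left(O,a \right)} = \frac{a}{5}$
$u{\left(A \right)} = 2 - \frac{A}{5}$
$- u{\left(76 \right)} = - (2 - \frac{76}{5}) = \left(-1\right) \left(- \frac{66}{5}\right) = \frac{66}{5}$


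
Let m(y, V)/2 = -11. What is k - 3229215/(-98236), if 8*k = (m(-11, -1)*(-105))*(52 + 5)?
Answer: 405017745/24559 ≈ 16492.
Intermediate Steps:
m(y, V) = -22 (m(y, V) = 2*(-11) = -22)
k = 65835/4 (k = ((-22*(-105))*(52 + 5))/8 = (2310*57)/8 = (⅛)*131670 = 65835/4 ≈ 16459.)
k - 3229215/(-98236) = 65835/4 - 3229215/(-98236) = 65835/4 - 3229215*(-1/98236) = 65835/4 + 3229215/98236 = 405017745/24559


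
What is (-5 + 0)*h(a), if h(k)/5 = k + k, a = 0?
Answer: 0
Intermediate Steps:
h(k) = 10*k (h(k) = 5*(k + k) = 5*(2*k) = 10*k)
(-5 + 0)*h(a) = (-5 + 0)*(10*0) = -5*0 = 0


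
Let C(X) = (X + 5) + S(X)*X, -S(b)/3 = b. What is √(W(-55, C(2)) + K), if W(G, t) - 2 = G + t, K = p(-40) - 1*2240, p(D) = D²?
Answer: I*√698 ≈ 26.42*I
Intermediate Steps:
S(b) = -3*b
C(X) = 5 + X - 3*X² (C(X) = (X + 5) + (-3*X)*X = (5 + X) - 3*X² = 5 + X - 3*X²)
K = -640 (K = (-40)² - 1*2240 = 1600 - 2240 = -640)
W(G, t) = 2 + G + t (W(G, t) = 2 + (G + t) = 2 + G + t)
√(W(-55, C(2)) + K) = √((2 - 55 + (5 + 2 - 3*2²)) - 640) = √((2 - 55 + (5 + 2 - 3*4)) - 640) = √((2 - 55 + (5 + 2 - 12)) - 640) = √((2 - 55 - 5) - 640) = √(-58 - 640) = √(-698) = I*√698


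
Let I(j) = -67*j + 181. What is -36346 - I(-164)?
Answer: -47515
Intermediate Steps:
I(j) = 181 - 67*j
-36346 - I(-164) = -36346 - (181 - 67*(-164)) = -36346 - (181 + 10988) = -36346 - 1*11169 = -36346 - 11169 = -47515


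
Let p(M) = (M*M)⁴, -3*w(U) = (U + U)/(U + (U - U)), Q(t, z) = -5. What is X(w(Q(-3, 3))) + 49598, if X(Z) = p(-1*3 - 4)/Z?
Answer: -17195207/2 ≈ -8.5976e+6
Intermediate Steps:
w(U) = -⅔ (w(U) = -(U + U)/(3*(U + (U - U))) = -2*U/(3*(U + 0)) = -2*U/(3*U) = -⅓*2 = -⅔)
p(M) = M⁸ (p(M) = (M²)⁴ = M⁸)
X(Z) = 5764801/Z (X(Z) = (-1*3 - 4)⁸/Z = (-3 - 4)⁸/Z = (-7)⁸/Z = 5764801/Z)
X(w(Q(-3, 3))) + 49598 = 5764801/(-⅔) + 49598 = 5764801*(-3/2) + 49598 = -17294403/2 + 49598 = -17195207/2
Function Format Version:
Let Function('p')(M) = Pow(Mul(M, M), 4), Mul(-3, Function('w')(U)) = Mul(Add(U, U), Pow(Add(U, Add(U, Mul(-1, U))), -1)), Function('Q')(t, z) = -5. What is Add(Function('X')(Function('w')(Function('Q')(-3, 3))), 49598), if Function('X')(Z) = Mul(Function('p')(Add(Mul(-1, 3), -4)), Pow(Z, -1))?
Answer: Rational(-17195207, 2) ≈ -8.5976e+6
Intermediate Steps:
Function('w')(U) = Rational(-2, 3) (Function('w')(U) = Mul(Rational(-1, 3), Mul(Add(U, U), Pow(Add(U, Add(U, Mul(-1, U))), -1))) = Mul(Rational(-1, 3), Mul(Mul(2, U), Pow(Add(U, 0), -1))) = Mul(Rational(-1, 3), Mul(Mul(2, U), Pow(U, -1))) = Mul(Rational(-1, 3), 2) = Rational(-2, 3))
Function('p')(M) = Pow(M, 8) (Function('p')(M) = Pow(Pow(M, 2), 4) = Pow(M, 8))
Function('X')(Z) = Mul(5764801, Pow(Z, -1)) (Function('X')(Z) = Mul(Pow(Add(Mul(-1, 3), -4), 8), Pow(Z, -1)) = Mul(Pow(Add(-3, -4), 8), Pow(Z, -1)) = Mul(Pow(-7, 8), Pow(Z, -1)) = Mul(5764801, Pow(Z, -1)))
Add(Function('X')(Function('w')(Function('Q')(-3, 3))), 49598) = Add(Mul(5764801, Pow(Rational(-2, 3), -1)), 49598) = Add(Mul(5764801, Rational(-3, 2)), 49598) = Add(Rational(-17294403, 2), 49598) = Rational(-17195207, 2)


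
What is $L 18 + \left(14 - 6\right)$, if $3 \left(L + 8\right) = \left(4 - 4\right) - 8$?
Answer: $-184$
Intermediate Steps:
$L = - \frac{32}{3}$ ($L = -8 + \frac{\left(4 - 4\right) - 8}{3} = -8 + \frac{0 - 8}{3} = -8 + \frac{1}{3} \left(-8\right) = -8 - \frac{8}{3} = - \frac{32}{3} \approx -10.667$)
$L 18 + \left(14 - 6\right) = \left(- \frac{32}{3}\right) 18 + \left(14 - 6\right) = -192 + \left(14 - 6\right) = -192 + 8 = -184$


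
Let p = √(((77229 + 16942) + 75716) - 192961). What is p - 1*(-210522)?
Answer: 210522 + I*√23074 ≈ 2.1052e+5 + 151.9*I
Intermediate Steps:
p = I*√23074 (p = √((94171 + 75716) - 192961) = √(169887 - 192961) = √(-23074) = I*√23074 ≈ 151.9*I)
p - 1*(-210522) = I*√23074 - 1*(-210522) = I*√23074 + 210522 = 210522 + I*√23074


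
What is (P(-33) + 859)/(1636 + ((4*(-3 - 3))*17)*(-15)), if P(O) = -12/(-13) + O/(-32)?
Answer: 358157/3226496 ≈ 0.11100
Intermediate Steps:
P(O) = 12/13 - O/32 (P(O) = -12*(-1/13) + O*(-1/32) = 12/13 - O/32)
(P(-33) + 859)/(1636 + ((4*(-3 - 3))*17)*(-15)) = ((12/13 - 1/32*(-33)) + 859)/(1636 + ((4*(-3 - 3))*17)*(-15)) = ((12/13 + 33/32) + 859)/(1636 + ((4*(-6))*17)*(-15)) = (813/416 + 859)/(1636 - 24*17*(-15)) = 358157/(416*(1636 - 408*(-15))) = 358157/(416*(1636 + 6120)) = (358157/416)/7756 = (358157/416)*(1/7756) = 358157/3226496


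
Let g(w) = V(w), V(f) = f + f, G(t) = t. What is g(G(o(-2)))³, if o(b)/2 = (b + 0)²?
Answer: 4096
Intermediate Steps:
o(b) = 2*b² (o(b) = 2*(b + 0)² = 2*b²)
V(f) = 2*f
g(w) = 2*w
g(G(o(-2)))³ = (2*(2*(-2)²))³ = (2*(2*4))³ = (2*8)³ = 16³ = 4096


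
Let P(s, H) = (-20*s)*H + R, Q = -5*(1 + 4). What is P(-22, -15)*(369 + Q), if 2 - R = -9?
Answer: -2266616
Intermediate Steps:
R = 11 (R = 2 - 1*(-9) = 2 + 9 = 11)
Q = -25 (Q = -5*5 = -25)
P(s, H) = 11 - 20*H*s (P(s, H) = (-20*s)*H + 11 = -20*H*s + 11 = 11 - 20*H*s)
P(-22, -15)*(369 + Q) = (11 - 20*(-15)*(-22))*(369 - 25) = (11 - 6600)*344 = -6589*344 = -2266616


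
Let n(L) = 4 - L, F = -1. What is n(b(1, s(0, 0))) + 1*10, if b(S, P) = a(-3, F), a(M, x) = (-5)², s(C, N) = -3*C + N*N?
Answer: -11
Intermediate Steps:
s(C, N) = N² - 3*C (s(C, N) = -3*C + N² = N² - 3*C)
a(M, x) = 25
b(S, P) = 25
n(b(1, s(0, 0))) + 1*10 = (4 - 1*25) + 1*10 = (4 - 25) + 10 = -21 + 10 = -11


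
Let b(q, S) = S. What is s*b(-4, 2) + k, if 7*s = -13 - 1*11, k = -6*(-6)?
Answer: 204/7 ≈ 29.143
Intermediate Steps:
k = 36
s = -24/7 (s = (-13 - 1*11)/7 = (-13 - 11)/7 = (⅐)*(-24) = -24/7 ≈ -3.4286)
s*b(-4, 2) + k = -24/7*2 + 36 = -48/7 + 36 = 204/7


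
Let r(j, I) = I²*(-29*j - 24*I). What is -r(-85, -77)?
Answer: -25571777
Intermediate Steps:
-r(-85, -77) = -(-77)²*(-29*(-85) - 24*(-77)) = -5929*(2465 + 1848) = -5929*4313 = -1*25571777 = -25571777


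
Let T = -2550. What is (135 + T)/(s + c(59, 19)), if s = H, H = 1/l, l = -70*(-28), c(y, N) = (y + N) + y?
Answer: -1577800/89507 ≈ -17.628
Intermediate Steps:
c(y, N) = N + 2*y (c(y, N) = (N + y) + y = N + 2*y)
l = 1960
H = 1/1960 ≈ 0.00051020
s = 1/1960 ≈ 0.00051020
(135 + T)/(s + c(59, 19)) = (135 - 2550)/(1/1960 + (19 + 2*59)) = -2415/(1/1960 + (19 + 118)) = -2415/(1/1960 + 137) = -2415/268521/1960 = -2415*1960/268521 = -1577800/89507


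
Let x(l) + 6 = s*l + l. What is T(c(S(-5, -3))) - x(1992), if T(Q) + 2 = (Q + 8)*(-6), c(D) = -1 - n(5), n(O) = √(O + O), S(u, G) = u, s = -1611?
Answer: 3207082 + 6*√10 ≈ 3.2071e+6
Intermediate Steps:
x(l) = -6 - 1610*l (x(l) = -6 + (-1611*l + l) = -6 - 1610*l)
n(O) = √2*√O (n(O) = √(2*O) = √2*√O)
c(D) = -1 - √10 (c(D) = -1 - √2*√5 = -1 - √10)
T(Q) = -50 - 6*Q (T(Q) = -2 + (Q + 8)*(-6) = -2 + (8 + Q)*(-6) = -2 + (-48 - 6*Q) = -50 - 6*Q)
T(c(S(-5, -3))) - x(1992) = (-50 - 6*(-1 - √10)) - (-6 - 1610*1992) = (-50 + (6 + 6*√10)) - (-6 - 3207120) = (-44 + 6*√10) - 1*(-3207126) = (-44 + 6*√10) + 3207126 = 3207082 + 6*√10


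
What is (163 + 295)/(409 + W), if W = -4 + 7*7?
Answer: 229/227 ≈ 1.0088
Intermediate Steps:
W = 45 (W = -4 + 49 = 45)
(163 + 295)/(409 + W) = (163 + 295)/(409 + 45) = 458/454 = 458*(1/454) = 229/227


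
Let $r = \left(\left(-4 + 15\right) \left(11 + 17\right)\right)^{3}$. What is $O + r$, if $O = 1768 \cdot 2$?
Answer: $29221648$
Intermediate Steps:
$O = 3536$
$r = 29218112$ ($r = \left(11 \cdot 28\right)^{3} = 308^{3} = 29218112$)
$O + r = 3536 + 29218112 = 29221648$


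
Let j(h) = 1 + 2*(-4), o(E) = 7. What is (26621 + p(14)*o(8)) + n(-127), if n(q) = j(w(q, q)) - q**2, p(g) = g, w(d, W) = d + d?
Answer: 10583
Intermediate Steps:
w(d, W) = 2*d
j(h) = -7 (j(h) = 1 - 8 = -7)
n(q) = -7 - q**2
(26621 + p(14)*o(8)) + n(-127) = (26621 + 14*7) + (-7 - 1*(-127)**2) = (26621 + 98) + (-7 - 1*16129) = 26719 + (-7 - 16129) = 26719 - 16136 = 10583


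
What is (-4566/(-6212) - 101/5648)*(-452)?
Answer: -710808307/2192836 ≈ -324.15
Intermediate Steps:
(-4566/(-6212) - 101/5648)*(-452) = (-4566*(-1/6212) - 101*1/5648)*(-452) = (2283/3106 - 101/5648)*(-452) = (6290339/8771344)*(-452) = -710808307/2192836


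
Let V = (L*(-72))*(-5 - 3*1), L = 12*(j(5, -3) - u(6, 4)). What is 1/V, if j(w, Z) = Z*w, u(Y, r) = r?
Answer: -1/131328 ≈ -7.6145e-6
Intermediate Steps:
L = -228 (L = 12*(-3*5 - 1*4) = 12*(-15 - 4) = 12*(-19) = -228)
V = -131328 (V = (-228*(-72))*(-5 - 3*1) = 16416*(-5 - 3) = 16416*(-8) = -131328)
1/V = 1/(-131328) = -1/131328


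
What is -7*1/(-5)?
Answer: 7/5 ≈ 1.4000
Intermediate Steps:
-7*1/(-5) = -7*(-⅕) = 7/5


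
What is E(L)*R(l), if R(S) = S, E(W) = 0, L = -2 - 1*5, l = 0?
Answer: 0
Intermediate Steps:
L = -7 (L = -2 - 5 = -7)
E(L)*R(l) = 0*0 = 0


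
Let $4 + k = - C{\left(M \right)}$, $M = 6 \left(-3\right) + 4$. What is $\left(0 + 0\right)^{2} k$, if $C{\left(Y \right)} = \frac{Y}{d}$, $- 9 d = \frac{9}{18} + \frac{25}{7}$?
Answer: $0$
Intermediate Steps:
$d = - \frac{19}{42}$ ($d = - \frac{\frac{9}{18} + \frac{25}{7}}{9} = - \frac{9 \cdot \frac{1}{18} + 25 \cdot \frac{1}{7}}{9} = - \frac{\frac{1}{2} + \frac{25}{7}}{9} = \left(- \frac{1}{9}\right) \frac{57}{14} = - \frac{19}{42} \approx -0.45238$)
$M = -14$ ($M = -18 + 4 = -14$)
$C{\left(Y \right)} = - \frac{42 Y}{19}$ ($C{\left(Y \right)} = \frac{Y}{- \frac{19}{42}} = Y \left(- \frac{42}{19}\right) = - \frac{42 Y}{19}$)
$k = - \frac{664}{19}$ ($k = -4 - \left(- \frac{42}{19}\right) \left(-14\right) = -4 - \frac{588}{19} = - \frac{664}{19} \approx -34.947$)
$\left(0 + 0\right)^{2} k = \left(0 + 0\right)^{2} \left(- \frac{664}{19}\right) = 0^{2} \left(- \frac{664}{19}\right) = 0 \left(- \frac{664}{19}\right) = 0$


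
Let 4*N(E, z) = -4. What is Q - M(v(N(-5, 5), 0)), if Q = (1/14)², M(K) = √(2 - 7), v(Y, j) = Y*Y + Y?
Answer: 1/196 - I*√5 ≈ 0.005102 - 2.2361*I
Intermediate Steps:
N(E, z) = -1 (N(E, z) = (¼)*(-4) = -1)
v(Y, j) = Y + Y² (v(Y, j) = Y² + Y = Y + Y²)
M(K) = I*√5 (M(K) = √(-5) = I*√5)
Q = 1/196 (Q = (1/14)² = 1/196 ≈ 0.0051020)
Q - M(v(N(-5, 5), 0)) = 1/196 - I*√5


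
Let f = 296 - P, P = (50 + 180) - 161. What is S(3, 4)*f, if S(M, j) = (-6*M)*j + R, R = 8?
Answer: -14528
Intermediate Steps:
S(M, j) = 8 - 6*M*j (S(M, j) = (-6*M)*j + 8 = -6*M*j + 8 = 8 - 6*M*j)
P = 69 (P = 230 - 161 = 69)
f = 227 (f = 296 - 1*69 = 296 - 69 = 227)
S(3, 4)*f = (8 - 6*3*4)*227 = (8 - 72)*227 = -64*227 = -14528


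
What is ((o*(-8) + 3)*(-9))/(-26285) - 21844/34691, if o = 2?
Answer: -578228387/911852935 ≈ -0.63412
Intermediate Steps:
((o*(-8) + 3)*(-9))/(-26285) - 21844/34691 = ((2*(-8) + 3)*(-9))/(-26285) - 21844/34691 = ((-16 + 3)*(-9))*(-1/26285) - 21844*1/34691 = -13*(-9)*(-1/26285) - 21844/34691 = 117*(-1/26285) - 21844/34691 = -117/26285 - 21844/34691 = -578228387/911852935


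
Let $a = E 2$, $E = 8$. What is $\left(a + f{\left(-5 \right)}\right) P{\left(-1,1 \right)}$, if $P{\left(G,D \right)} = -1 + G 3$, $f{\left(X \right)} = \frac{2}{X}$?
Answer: $- \frac{312}{5} \approx -62.4$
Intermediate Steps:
$a = 16$ ($a = 8 \cdot 2 = 16$)
$P{\left(G,D \right)} = -1 + 3 G$
$\left(a + f{\left(-5 \right)}\right) P{\left(-1,1 \right)} = \left(16 + \frac{2}{-5}\right) \left(-1 + 3 \left(-1\right)\right) = \left(16 + 2 \left(- \frac{1}{5}\right)\right) \left(-1 - 3\right) = \left(16 - \frac{2}{5}\right) \left(-4\right) = \frac{78}{5} \left(-4\right) = - \frac{312}{5}$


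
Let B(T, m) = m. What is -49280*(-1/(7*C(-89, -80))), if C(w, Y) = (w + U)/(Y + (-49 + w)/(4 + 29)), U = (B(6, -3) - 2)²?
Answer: 9260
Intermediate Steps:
U = 25 (U = (-3 - 2)² = (-5)² = 25)
C(w, Y) = (25 + w)/(-49/33 + Y + w/33) (C(w, Y) = (w + 25)/(Y + (-49 + w)/(4 + 29)) = (25 + w)/(Y + (-49 + w)/33) = (25 + w)/(Y + (-49 + w)*(1/33)) = (25 + w)/(Y + (-49/33 + w/33)) = (25 + w)/(-49/33 + Y + w/33))
-49280*(-1/(7*C(-89, -80))) = -49280*(-(-49 - 89 + 33*(-80))/(231*(25 - 89))) = -49280/((-231*(-64)/(-49 - 89 - 2640))) = -49280/((-231*(-64)/(-2778))) = -49280/((-231*(-1)*(-64)/2778)) = -49280/((-7*352/463)) = -49280/(-2464/463) = -49280*(-463/2464) = 9260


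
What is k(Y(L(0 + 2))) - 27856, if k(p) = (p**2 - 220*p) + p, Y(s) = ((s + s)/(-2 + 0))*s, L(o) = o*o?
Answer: -24096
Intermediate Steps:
L(o) = o**2
Y(s) = -s**2 (Y(s) = ((2*s)/(-2))*s = ((2*s)*(-1/2))*s = (-s)*s = -s**2)
k(p) = p**2 - 219*p
k(Y(L(0 + 2))) - 27856 = (-((0 + 2)**2)**2)*(-219 - ((0 + 2)**2)**2) - 27856 = (-(2**2)**2)*(-219 - (2**2)**2) - 27856 = (-1*4**2)*(-219 - 1*4**2) - 27856 = (-1*16)*(-219 - 1*16) - 27856 = -16*(-219 - 16) - 27856 = -16*(-235) - 27856 = 3760 - 27856 = -24096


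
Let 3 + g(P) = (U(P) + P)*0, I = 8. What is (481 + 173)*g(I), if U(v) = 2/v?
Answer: -1962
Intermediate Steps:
g(P) = -3 (g(P) = -3 + (2/P + P)*0 = -3 + (P + 2/P)*0 = -3 + 0 = -3)
(481 + 173)*g(I) = (481 + 173)*(-3) = 654*(-3) = -1962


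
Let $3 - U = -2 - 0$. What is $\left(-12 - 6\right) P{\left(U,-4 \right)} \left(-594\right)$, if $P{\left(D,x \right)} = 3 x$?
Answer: $-128304$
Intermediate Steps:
$U = 5$ ($U = 3 - \left(-2 - 0\right) = 3 - \left(-2 + 0\right) = 3 - -2 = 3 + 2 = 5$)
$\left(-12 - 6\right) P{\left(U,-4 \right)} \left(-594\right) = \left(-12 - 6\right) 3 \left(-4\right) \left(-594\right) = \left(-18\right) \left(-12\right) \left(-594\right) = 216 \left(-594\right) = -128304$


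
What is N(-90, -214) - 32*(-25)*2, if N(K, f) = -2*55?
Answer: 1490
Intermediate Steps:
N(K, f) = -110
N(-90, -214) - 32*(-25)*2 = -110 - 32*(-25)*2 = -110 - (-800)*2 = -110 - 1*(-1600) = -110 + 1600 = 1490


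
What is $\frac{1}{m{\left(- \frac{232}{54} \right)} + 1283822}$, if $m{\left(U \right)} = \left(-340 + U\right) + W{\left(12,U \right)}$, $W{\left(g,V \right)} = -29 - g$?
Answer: $\frac{27}{34652791} \approx 7.7916 \cdot 10^{-7}$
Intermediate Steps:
$m{\left(U \right)} = -381 + U$ ($m{\left(U \right)} = \left(-340 + U\right) - 41 = -381 + U$)
$\frac{1}{m{\left(- \frac{232}{54} \right)} + 1283822} = \frac{1}{\left(-381 - \frac{232}{54}\right) + 1283822} = \frac{1}{\left(-381 - \frac{116}{27}\right) + 1283822} = \frac{1}{- \frac{10403}{27} + 1283822} = \frac{1}{\frac{34652791}{27}} = \frac{27}{34652791}$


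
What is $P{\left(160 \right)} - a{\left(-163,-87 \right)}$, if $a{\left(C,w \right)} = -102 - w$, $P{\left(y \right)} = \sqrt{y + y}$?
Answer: $15 + 8 \sqrt{5} \approx 32.889$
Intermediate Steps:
$P{\left(y \right)} = \sqrt{2} \sqrt{y}$ ($P{\left(y \right)} = \sqrt{2 y} = \sqrt{2} \sqrt{y}$)
$P{\left(160 \right)} - a{\left(-163,-87 \right)} = \sqrt{2} \sqrt{160} - \left(-102 - -87\right) = \sqrt{2} \cdot 4 \sqrt{10} - \left(-102 + 87\right) = 8 \sqrt{5} - -15 = 8 \sqrt{5} + 15 = 15 + 8 \sqrt{5}$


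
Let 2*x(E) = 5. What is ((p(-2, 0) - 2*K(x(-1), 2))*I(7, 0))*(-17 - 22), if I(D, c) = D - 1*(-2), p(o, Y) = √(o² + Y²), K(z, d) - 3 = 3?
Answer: 3510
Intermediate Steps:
x(E) = 5/2 (x(E) = (½)*5 = 5/2)
K(z, d) = 6 (K(z, d) = 3 + 3 = 6)
p(o, Y) = √(Y² + o²)
I(D, c) = 2 + D (I(D, c) = D + 2 = 2 + D)
((p(-2, 0) - 2*K(x(-1), 2))*I(7, 0))*(-17 - 22) = ((√(0² + (-2)²) - 2*6)*(2 + 7))*(-17 - 22) = ((√(0 + 4) - 12)*9)*(-39) = ((√4 - 12)*9)*(-39) = ((2 - 12)*9)*(-39) = -10*9*(-39) = -90*(-39) = 3510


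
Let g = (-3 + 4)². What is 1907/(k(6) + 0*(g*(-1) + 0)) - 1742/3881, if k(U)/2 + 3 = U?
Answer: 7390615/23286 ≈ 317.38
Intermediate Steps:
k(U) = -6 + 2*U
g = 1 (g = 1² = 1)
1907/(k(6) + 0*(g*(-1) + 0)) - 1742/3881 = 1907/((-6 + 2*6) + 0*(1*(-1) + 0)) - 1742/3881 = 1907/((-6 + 12) + 0*(-1 + 0)) - 1742*1/3881 = 1907/(6 + 0*(-1)) - 1742/3881 = 1907/(6 + 0) - 1742/3881 = 1907/6 - 1742/3881 = 7390615/23286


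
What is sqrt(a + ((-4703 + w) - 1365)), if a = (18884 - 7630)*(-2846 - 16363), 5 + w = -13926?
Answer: I*sqrt(216198085) ≈ 14704.0*I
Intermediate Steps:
w = -13931 (w = -5 - 13926 = -13931)
a = -216178086 (a = 11254*(-19209) = -216178086)
sqrt(a + ((-4703 + w) - 1365)) = sqrt(-216178086 + ((-4703 - 13931) - 1365)) = sqrt(-216178086 + (-18634 - 1365)) = sqrt(-216178086 - 19999) = sqrt(-216198085) = I*sqrt(216198085)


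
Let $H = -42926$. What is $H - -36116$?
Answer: $-6810$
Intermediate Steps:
$H - -36116 = -42926 - -36116 = -42926 + 36116 = -6810$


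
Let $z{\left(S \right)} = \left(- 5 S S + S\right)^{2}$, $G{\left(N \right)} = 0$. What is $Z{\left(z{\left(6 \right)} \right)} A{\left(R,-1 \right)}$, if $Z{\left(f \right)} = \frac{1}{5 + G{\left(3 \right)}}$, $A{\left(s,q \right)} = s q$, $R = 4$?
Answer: $- \frac{4}{5} \approx -0.8$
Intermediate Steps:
$z{\left(S \right)} = \left(S - 5 S^{2}\right)^{2}$ ($z{\left(S \right)} = \left(- 5 S^{2} + S\right)^{2} = \left(S - 5 S^{2}\right)^{2}$)
$A{\left(s,q \right)} = q s$
$Z{\left(f \right)} = \frac{1}{5}$ ($Z{\left(f \right)} = \frac{1}{5 + 0} = \frac{1}{5}$)
$Z{\left(z{\left(6 \right)} \right)} A{\left(R,-1 \right)} = \frac{\left(-1\right) 4}{5} = \frac{1}{5} \left(-4\right) = - \frac{4}{5}$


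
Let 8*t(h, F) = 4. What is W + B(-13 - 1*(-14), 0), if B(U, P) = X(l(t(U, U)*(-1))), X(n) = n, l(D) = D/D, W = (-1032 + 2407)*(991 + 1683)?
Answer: 3676751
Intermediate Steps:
t(h, F) = 1/2 (t(h, F) = (1/8)*4 = 1/2)
W = 3676750 (W = 1375*2674 = 3676750)
l(D) = 1
B(U, P) = 1
W + B(-13 - 1*(-14), 0) = 3676750 + 1 = 3676751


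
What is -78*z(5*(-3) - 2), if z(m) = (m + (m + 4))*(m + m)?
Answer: -79560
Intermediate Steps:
z(m) = 2*m*(4 + 2*m) (z(m) = (m + (4 + m))*(2*m) = (4 + 2*m)*(2*m) = 2*m*(4 + 2*m))
-78*z(5*(-3) - 2) = -312*(5*(-3) - 2)*(2 + (5*(-3) - 2)) = -312*(-15 - 2)*(2 + (-15 - 2)) = -312*(-17)*(2 - 17) = -312*(-17)*(-15) = -78*1020 = -79560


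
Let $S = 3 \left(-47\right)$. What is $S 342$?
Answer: $-48222$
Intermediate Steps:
$S = -141$
$S 342 = \left(-141\right) 342 = -48222$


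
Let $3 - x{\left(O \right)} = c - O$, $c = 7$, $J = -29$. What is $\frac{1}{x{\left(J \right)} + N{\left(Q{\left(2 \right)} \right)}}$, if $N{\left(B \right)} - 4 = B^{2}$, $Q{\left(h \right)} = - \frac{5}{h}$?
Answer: $- \frac{4}{91} \approx -0.043956$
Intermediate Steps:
$x{\left(O \right)} = -4 + O$ ($x{\left(O \right)} = 3 - \left(7 - O\right) = 3 + \left(-7 + O\right) = -4 + O$)
$N{\left(B \right)} = 4 + B^{2}$
$\frac{1}{x{\left(J \right)} + N{\left(Q{\left(2 \right)} \right)}} = \frac{1}{\left(-4 - 29\right) + \left(4 + \left(- \frac{5}{2}\right)^{2}\right)} = \frac{1}{-33 + \left(4 + \left(\left(-5\right) \frac{1}{2}\right)^{2}\right)} = \frac{1}{-33 + \left(4 + \left(- \frac{5}{2}\right)^{2}\right)} = \frac{1}{-33 + \left(4 + \frac{25}{4}\right)} = \frac{1}{-33 + \frac{41}{4}} = \frac{1}{- \frac{91}{4}} = - \frac{4}{91}$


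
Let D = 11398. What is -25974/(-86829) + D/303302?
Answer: 1477940515/4389234893 ≈ 0.33672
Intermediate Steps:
-25974/(-86829) + D/303302 = -25974/(-86829) + 11398/303302 = -25974*(-1/86829) + 11398*(1/303302) = 8658/28943 + 5699/151651 = 1477940515/4389234893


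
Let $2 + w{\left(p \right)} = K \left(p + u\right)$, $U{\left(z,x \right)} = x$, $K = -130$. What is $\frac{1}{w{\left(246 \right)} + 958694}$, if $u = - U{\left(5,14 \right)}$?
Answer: $\frac{1}{928532} \approx 1.077 \cdot 10^{-6}$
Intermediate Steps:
$u = -14$ ($u = \left(-1\right) 14 = -14$)
$w{\left(p \right)} = 1818 - 130 p$ ($w{\left(p \right)} = -2 - 130 \left(p - 14\right) = -2 - 130 \left(-14 + p\right) = -2 - \left(-1820 + 130 p\right) = 1818 - 130 p$)
$\frac{1}{w{\left(246 \right)} + 958694} = \frac{1}{\left(1818 - 31980\right) + 958694} = \frac{1}{-30162 + 958694} = \frac{1}{928532}$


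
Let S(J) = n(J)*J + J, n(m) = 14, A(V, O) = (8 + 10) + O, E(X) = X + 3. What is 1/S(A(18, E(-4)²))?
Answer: 1/285 ≈ 0.0035088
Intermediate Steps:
E(X) = 3 + X
A(V, O) = 18 + O
S(J) = 15*J (S(J) = 14*J + J = 15*J)
1/S(A(18, E(-4)²)) = 1/(15*(18 + (3 - 4)²)) = 1/(15*(18 + (-1)²)) = 1/(15*(18 + 1)) = 1/(15*19) = 1/285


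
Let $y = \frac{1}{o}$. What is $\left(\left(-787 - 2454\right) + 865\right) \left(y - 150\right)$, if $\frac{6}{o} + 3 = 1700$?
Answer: $-315612$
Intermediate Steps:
$o = \frac{6}{1697}$ ($o = \frac{6}{-3 + 1700} = \frac{6}{1697} \approx 0.0035357$)
$y = \frac{1697}{6}$ ($y = \frac{1}{\frac{6}{1697}} = \frac{1697}{6} \approx 282.83$)
$\left(\left(-787 - 2454\right) + 865\right) \left(y - 150\right) = \left(\left(-787 - 2454\right) + 865\right) \left(\frac{1697}{6} - 150\right) = \left(-3241 + 865\right) \frac{797}{6} = \left(-2376\right) \frac{797}{6} = -315612$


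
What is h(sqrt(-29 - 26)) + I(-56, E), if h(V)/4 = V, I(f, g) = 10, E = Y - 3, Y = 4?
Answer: 10 + 4*I*sqrt(55) ≈ 10.0 + 29.665*I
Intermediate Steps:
E = 1 (E = 4 - 3 = 1)
h(V) = 4*V
h(sqrt(-29 - 26)) + I(-56, E) = 4*sqrt(-29 - 26) + 10 = 4*sqrt(-55) + 10 = 4*(I*sqrt(55)) + 10 = 4*I*sqrt(55) + 10 = 10 + 4*I*sqrt(55)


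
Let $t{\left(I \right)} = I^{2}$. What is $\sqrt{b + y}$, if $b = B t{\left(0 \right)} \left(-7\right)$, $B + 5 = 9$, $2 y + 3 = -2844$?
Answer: $\frac{i \sqrt{5694}}{2} \approx 37.729 i$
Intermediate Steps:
$y = - \frac{2847}{2}$ ($y = - \frac{3}{2} + \frac{1}{2} \left(-2844\right) = - \frac{3}{2} - 1422 = - \frac{2847}{2} \approx -1423.5$)
$B = 4$ ($B = -5 + 9 = 4$)
$b = 0$ ($b = 4 \cdot 0^{2} \left(-7\right) = 4 \cdot 0 \left(-7\right) = 0 \left(-7\right) = 0$)
$\sqrt{b + y} = \sqrt{0 - \frac{2847}{2}} = \sqrt{- \frac{2847}{2}} = \frac{i \sqrt{5694}}{2}$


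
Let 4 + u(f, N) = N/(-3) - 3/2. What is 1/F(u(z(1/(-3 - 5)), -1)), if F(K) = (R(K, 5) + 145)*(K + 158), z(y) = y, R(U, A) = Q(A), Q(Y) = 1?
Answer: 3/66941 ≈ 4.4816e-5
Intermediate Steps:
R(U, A) = 1
u(f, N) = -11/2 - N/3 (u(f, N) = -4 + (N/(-3) - 3/2) = -4 + (N*(-1/3) - 3*1/2) = -4 + (-N/3 - 3/2) = -4 + (-3/2 - N/3) = -11/2 - N/3)
F(K) = 23068 + 146*K (F(K) = (1 + 145)*(K + 158) = 146*(158 + K) = 23068 + 146*K)
1/F(u(z(1/(-3 - 5)), -1)) = 1/(23068 + 146*(-11/2 - 1/3*(-1))) = 1/(23068 + 146*(-11/2 + 1/3)) = 1/(23068 + 146*(-31/6)) = 1/(23068 - 2263/3) = 1/(66941/3) = 3/66941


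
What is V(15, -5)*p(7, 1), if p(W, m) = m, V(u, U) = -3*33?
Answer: -99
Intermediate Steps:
V(u, U) = -99
V(15, -5)*p(7, 1) = -99*1 = -99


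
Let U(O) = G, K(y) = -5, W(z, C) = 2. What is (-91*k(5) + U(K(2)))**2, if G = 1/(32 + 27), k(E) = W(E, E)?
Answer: 115283169/3481 ≈ 33118.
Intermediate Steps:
k(E) = 2
G = 1/59 ≈ 0.016949
U(O) = 1/59
(-91*k(5) + U(K(2)))**2 = (-91*2 + 1/59)**2 = (-182 + 1/59)**2 = (-10737/59)**2 = 115283169/3481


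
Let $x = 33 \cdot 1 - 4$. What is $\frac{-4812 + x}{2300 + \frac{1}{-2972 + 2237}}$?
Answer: $- \frac{3515505}{1690499} \approx -2.0796$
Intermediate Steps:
$x = 29$ ($x = 33 - 4 = 29$)
$\frac{-4812 + x}{2300 + \frac{1}{-2972 + 2237}} = \frac{-4812 + 29}{2300 + \frac{1}{-2972 + 2237}} = - \frac{4783}{2300 + \frac{1}{-735}} = - \frac{4783}{2300 - \frac{1}{735}} = - \frac{4783}{\frac{1690499}{735}} = \left(-4783\right) \frac{735}{1690499} = - \frac{3515505}{1690499}$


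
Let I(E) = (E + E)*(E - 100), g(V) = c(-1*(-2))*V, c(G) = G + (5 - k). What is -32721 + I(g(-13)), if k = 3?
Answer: -16913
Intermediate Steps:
c(G) = 2 + G (c(G) = G + (5 - 1*3) = G + (5 - 3) = G + 2 = 2 + G)
g(V) = 4*V (g(V) = (2 - 1*(-2))*V = (2 + 2)*V = 4*V)
I(E) = 2*E*(-100 + E) (I(E) = (2*E)*(-100 + E) = 2*E*(-100 + E))
-32721 + I(g(-13)) = -32721 + 2*(4*(-13))*(-100 + 4*(-13)) = -32721 + 2*(-52)*(-100 - 52) = -32721 + 2*(-52)*(-152) = -32721 + 15808 = -16913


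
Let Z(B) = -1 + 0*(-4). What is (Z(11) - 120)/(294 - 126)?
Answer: -121/168 ≈ -0.72024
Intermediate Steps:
Z(B) = -1 (Z(B) = -1 + 0 = -1)
(Z(11) - 120)/(294 - 126) = (-1 - 120)/(294 - 126) = -121/168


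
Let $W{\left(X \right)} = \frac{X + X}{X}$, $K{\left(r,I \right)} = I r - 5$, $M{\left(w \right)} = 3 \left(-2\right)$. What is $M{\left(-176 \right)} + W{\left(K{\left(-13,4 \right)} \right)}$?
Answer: $-4$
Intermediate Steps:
$M{\left(w \right)} = -6$
$K{\left(r,I \right)} = -5 + I r$
$W{\left(X \right)} = 2$ ($W{\left(X \right)} = \frac{2 X}{X} = 2$)
$M{\left(-176 \right)} + W{\left(K{\left(-13,4 \right)} \right)} = -6 + 2 = -4$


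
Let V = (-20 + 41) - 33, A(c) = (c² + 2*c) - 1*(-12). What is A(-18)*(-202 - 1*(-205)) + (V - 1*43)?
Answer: 845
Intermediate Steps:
A(c) = 12 + c² + 2*c (A(c) = (c² + 2*c) + 12 = 12 + c² + 2*c)
V = -12 (V = 21 - 33 = -12)
A(-18)*(-202 - 1*(-205)) + (V - 1*43) = (12 + (-18)² + 2*(-18))*(-202 - 1*(-205)) + (-12 - 1*43) = (12 + 324 - 36)*(-202 + 205) + (-12 - 43) = 300*3 - 55 = 900 - 55 = 845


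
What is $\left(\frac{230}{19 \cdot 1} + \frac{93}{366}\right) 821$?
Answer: $\frac{23520829}{2318} \approx 10147.0$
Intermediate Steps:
$\left(\frac{230}{19 \cdot 1} + \frac{93}{366}\right) 821 = \left(\frac{230}{19} + 93 \cdot \frac{1}{366}\right) 821 = \left(230 \cdot \frac{1}{19} + \frac{31}{122}\right) 821 = \left(\frac{230}{19} + \frac{31}{122}\right) 821 = \frac{28649}{2318} \cdot 821 = \frac{23520829}{2318}$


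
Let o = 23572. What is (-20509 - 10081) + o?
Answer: -7018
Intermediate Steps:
(-20509 - 10081) + o = (-20509 - 10081) + 23572 = -30590 + 23572 = -7018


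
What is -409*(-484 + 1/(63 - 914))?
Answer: 168460965/851 ≈ 1.9796e+5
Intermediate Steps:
-409*(-484 + 1/(63 - 914)) = -409*(-484 + 1/(-851)) = -409*(-484 - 1/851) = -409*(-411885/851) = 168460965/851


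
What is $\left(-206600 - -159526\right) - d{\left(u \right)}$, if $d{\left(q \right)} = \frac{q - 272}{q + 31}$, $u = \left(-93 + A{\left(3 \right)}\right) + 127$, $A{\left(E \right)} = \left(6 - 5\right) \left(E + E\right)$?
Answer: $- \frac{3342022}{71} \approx -47071.0$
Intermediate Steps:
$A{\left(E \right)} = 2 E$ ($A{\left(E \right)} = 1 \cdot 2 E = 2 E$)
$u = 40$ ($u = \left(-93 + 2 \cdot 3\right) + 127 = \left(-93 + 6\right) + 127 = -87 + 127 = 40$)
$d{\left(q \right)} = \frac{-272 + q}{31 + q}$
$\left(-206600 - -159526\right) - d{\left(u \right)} = \left(-206600 - -159526\right) - \frac{-272 + 40}{31 + 40} = \left(-206600 + 159526\right) - \frac{1}{71} \left(-232\right) = -47074 - \frac{1}{71} \left(-232\right) = -47074 - - \frac{232}{71} = -47074 + \frac{232}{71} = - \frac{3342022}{71}$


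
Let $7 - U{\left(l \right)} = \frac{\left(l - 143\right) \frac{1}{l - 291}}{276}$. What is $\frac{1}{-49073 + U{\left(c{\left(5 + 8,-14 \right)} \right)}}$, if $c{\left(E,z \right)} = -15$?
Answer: $- \frac{42228}{2071959127} \approx -2.0381 \cdot 10^{-5}$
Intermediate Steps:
$U{\left(l \right)} = 7 - \frac{-143 + l}{276 \left(-291 + l\right)}$ ($U{\left(l \right)} = 7 - \frac{\left(l - 143\right) \frac{1}{l - 291}}{276} = 7 - \frac{-143 + l}{-291 + l} \frac{1}{276} = 7 - \frac{-143 + l}{276 \left(-291 + l\right)}$)
$\frac{1}{-49073 + U{\left(c{\left(5 + 8,-14 \right)} \right)}} = \frac{1}{-49073 + \frac{-562069 + 1931 \left(-15\right)}{276 \left(-291 - 15\right)}} = \frac{1}{-49073 + \frac{-562069 - 28965}{276 \left(-306\right)}} = \frac{1}{-49073 + \frac{1}{276} \left(- \frac{1}{306}\right) \left(-591034\right)} = \frac{1}{-49073 + \frac{295517}{42228}} = \frac{1}{- \frac{2071959127}{42228}} = - \frac{42228}{2071959127}$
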